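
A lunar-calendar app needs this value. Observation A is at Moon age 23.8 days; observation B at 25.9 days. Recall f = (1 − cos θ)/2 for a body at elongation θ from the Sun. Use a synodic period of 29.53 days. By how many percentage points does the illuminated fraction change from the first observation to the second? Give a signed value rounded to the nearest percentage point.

First observation: θ = 360°·23.8/29.53 = 290.1°, so f = 0.328.
Second observation: θ = 315.7°, f = 0.142.
Δf = 0.142 − 0.328 = -0.186, i.e. -19 pp.

-19 percentage points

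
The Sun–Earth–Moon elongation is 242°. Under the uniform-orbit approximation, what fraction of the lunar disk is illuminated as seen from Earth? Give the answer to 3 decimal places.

0.735

f = (1 − cos 242°)/2 = (1 − (-0.469))/2 ≈ 0.735.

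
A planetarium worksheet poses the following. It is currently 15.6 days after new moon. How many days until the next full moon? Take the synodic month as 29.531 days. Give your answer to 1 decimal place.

28.7 days

Full moon is 0.5 of the way through the cycle: age 0.5 × 29.531 = 14.765 d.
Already past this cycle's full moon; the next is at 14.765 + 29.531 = 44.296 d, so 44.296 − 15.6 = 28.697 days.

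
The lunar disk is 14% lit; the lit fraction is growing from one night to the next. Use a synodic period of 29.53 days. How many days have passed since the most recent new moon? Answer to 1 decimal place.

3.6 days

cos θ = 1 − 2f = 0.720, giving a principal value of 43.9°.
Before full moon the principal value applies: θ = 43.9°.
Age = 29.53 × 43.9°/360° ≈ 3.60 days.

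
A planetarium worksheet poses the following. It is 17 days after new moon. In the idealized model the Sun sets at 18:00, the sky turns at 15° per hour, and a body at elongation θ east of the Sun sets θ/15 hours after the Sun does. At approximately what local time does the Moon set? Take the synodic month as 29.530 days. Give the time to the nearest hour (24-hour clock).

Phase angle: θ = 360°·(17 d)/(29.530 d) = 207.2°.
The Moon trails the Sun by θ/15 = 207.2/15 ≈ 13.82 hours.
18:00 + 13.82 h ≈ 07:49 → 08:00 to the nearest hour.

08:00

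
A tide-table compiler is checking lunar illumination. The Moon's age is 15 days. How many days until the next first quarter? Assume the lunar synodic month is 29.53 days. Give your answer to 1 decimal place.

First quarter is 0.25 of the way through the cycle: age 0.25 × 29.53 = 7.383 d.
This lunation's first quarter (7.383 d) has passed, so add one period: 36.913 − 15 = 21.913 days.

21.9 days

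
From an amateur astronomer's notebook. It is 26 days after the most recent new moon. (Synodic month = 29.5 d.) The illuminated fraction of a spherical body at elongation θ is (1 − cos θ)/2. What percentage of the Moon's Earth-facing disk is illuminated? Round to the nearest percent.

13%

Elongation θ = 360° × 26/29.5 ≈ 317.3°.
cos 317.3° = 0.735, so f = (1 − 0.735)/2 = 0.133, so 13%.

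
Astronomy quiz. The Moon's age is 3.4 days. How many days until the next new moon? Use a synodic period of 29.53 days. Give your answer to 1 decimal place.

The next new moon completes the synodic month: 29.53 − 3.4 = 26.130 days.

26.1 days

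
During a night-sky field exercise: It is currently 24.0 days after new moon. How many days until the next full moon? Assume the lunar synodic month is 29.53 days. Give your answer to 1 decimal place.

20.3 days

Full moon is 0.5 of the way through the cycle: age 0.5 × 29.53 = 14.765 d.
Already past this cycle's full moon; the next is at 14.765 + 29.53 = 44.295 d, so 44.295 − 24.0 = 20.295 days.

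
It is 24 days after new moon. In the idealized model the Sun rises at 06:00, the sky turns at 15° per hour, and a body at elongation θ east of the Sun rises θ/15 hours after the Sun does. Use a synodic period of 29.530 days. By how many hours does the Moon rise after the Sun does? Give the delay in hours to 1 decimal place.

19.5 h

The Moon has covered 24/29.530 of its cycle, so θ ≈ 360° × 24/29.530 = 292.6°.
The Moon trails the Sun by θ/15 = 292.6/15 ≈ 19.51 hours.
So the Moon rises 19.51 h after the Sun.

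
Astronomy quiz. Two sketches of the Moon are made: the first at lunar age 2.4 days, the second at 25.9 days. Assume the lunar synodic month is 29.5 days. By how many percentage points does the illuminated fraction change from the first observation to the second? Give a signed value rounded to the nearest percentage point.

First observation: θ = 360°·2.4/29.5 = 29.3°, so f = 0.064.
Second observation: θ = 316.1°, f = 0.140.
Δf = 0.140 − 0.064 = +0.076, i.e. +8 pp.

+8 percentage points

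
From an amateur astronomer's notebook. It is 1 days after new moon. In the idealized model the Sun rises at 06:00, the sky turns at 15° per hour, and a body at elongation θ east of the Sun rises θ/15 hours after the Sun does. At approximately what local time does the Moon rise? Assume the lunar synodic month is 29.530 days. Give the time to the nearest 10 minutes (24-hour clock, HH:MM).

Elongation θ = 360° × 1/29.530 ≈ 12.2°.
Delay after the Sun = 12.2° / (15°/h) ≈ 0.81 h.
06:00 + 0.813 h ≈ 06:49 → 06:50 to the nearest ten minutes.

06:50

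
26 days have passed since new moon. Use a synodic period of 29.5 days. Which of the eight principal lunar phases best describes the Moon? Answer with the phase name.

θ ≈ 360° × 26/29.5 = 317°, which falls in the waning crescent sector.

waning crescent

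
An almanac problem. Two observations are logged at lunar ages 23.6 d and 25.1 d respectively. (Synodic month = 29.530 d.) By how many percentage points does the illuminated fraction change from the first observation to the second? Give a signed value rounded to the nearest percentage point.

θ₁ = 360° × 23.6/29.530 = 287.7°, f₁ = (1 − cos θ₁)/2 = 0.348.
θ₂ = 360° × 25.1/29.530 = 306.0°, f₂ = (1 − cos θ₂)/2 = 0.206.
Change = f₂ − f₁ = -0.142 → -14 percentage points.

-14 pp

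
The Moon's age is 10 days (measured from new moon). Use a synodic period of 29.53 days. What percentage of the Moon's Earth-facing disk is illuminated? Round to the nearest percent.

76%

Phase angle: θ = 360°·(10 d)/(29.53 d) = 121.9°.
With cos θ = (-0.529), the lit fraction is (1 − (-0.529))/2 ≈ 0.764, so 76%.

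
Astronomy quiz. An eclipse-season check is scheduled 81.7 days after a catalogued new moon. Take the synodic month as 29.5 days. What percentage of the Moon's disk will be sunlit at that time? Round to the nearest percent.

44%

81.7/29.5 = 2.769 lunations, so 2 complete cycles and 22.70 d into the next.
Phase angle: θ = 360°·(22.70 d)/(29.5 d) = 277.0°.
cos 277.0° = 0.122, so f = (1 − 0.122)/2 = 0.439, so 44%.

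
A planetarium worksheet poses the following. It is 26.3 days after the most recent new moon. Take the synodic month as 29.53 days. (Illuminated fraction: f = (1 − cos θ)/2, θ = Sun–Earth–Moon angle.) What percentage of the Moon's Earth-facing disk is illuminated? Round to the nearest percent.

11%

The Moon has covered 26.3/29.53 of its cycle, so θ ≈ 360° × 26.3/29.53 = 320.6°.
With cos θ = 0.773, the lit fraction is (1 − 0.773)/2 ≈ 0.114, so 11%.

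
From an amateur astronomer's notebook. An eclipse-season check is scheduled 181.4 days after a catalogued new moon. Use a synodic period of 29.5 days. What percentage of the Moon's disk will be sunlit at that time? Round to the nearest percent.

20%

Reduce mod P: 181.4 − 6×29.5 = 4.40 d into the current lunation.
Elongation θ = 360° × 4.40/29.5 ≈ 53.7°.
With cos θ = 0.592, the lit fraction is (1 − 0.592)/2 ≈ 0.204, so 20%.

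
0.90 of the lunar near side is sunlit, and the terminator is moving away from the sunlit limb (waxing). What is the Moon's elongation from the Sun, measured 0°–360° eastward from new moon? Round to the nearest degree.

Invert f = (1 − cos θ)/2 to get cos θ = 1 − 2(0.90) = -0.800, hence θ₀ = arccos -0.800 = 143.1°.
Before full moon the principal value applies: θ = 143.1°.

143°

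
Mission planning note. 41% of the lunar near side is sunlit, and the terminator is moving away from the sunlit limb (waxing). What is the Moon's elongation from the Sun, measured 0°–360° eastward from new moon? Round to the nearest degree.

Invert f = (1 − cos θ)/2 to get cos θ = 1 − 2(0.41) = 0.180, hence θ₀ = arccos 0.180 = 79.6°.
Waxing ⇒ before full, so θ = 79.6°.

80°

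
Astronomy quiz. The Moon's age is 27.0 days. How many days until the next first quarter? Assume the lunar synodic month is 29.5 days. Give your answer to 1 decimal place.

First quarter occurs at elongation 90°, i.e. at age 29.5 × 90/360 = 7.375 d.
This lunation's first quarter (7.375 d) has passed, so add one period: 36.875 − 27.0 = 9.875 days.

9.9 days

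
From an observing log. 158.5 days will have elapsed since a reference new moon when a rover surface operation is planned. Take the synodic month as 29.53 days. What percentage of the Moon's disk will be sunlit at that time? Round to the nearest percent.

84%

158.5 d spans 5 complete synodic months (5 × 29.53 = 147.65 d) plus 10.85 d.
The Moon has covered 10.85/29.53 of its cycle, so θ ≈ 360° × 10.85/29.53 = 132.3°.
With cos θ = (-0.673), the lit fraction is (1 − (-0.673))/2 ≈ 0.836, so 84%.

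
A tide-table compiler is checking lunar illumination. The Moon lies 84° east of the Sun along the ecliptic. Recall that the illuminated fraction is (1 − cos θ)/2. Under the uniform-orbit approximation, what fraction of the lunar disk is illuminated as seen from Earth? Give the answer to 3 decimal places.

0.448

cos 84° = 0.105, so f = (1 − 0.105)/2 = 0.448.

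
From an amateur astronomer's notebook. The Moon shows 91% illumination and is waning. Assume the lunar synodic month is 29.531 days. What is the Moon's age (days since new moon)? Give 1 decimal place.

Invert f = (1 − cos θ)/2 to get cos θ = 1 − 2(0.91) = -0.820, hence θ₀ = arccos -0.820 = 145.1°.
A waning Moon lies in 180°–360°, so θ = 360° − 145.1° = 214.9°.
That fraction of the synodic month is 214.9/360 × 29.531 d ≈ 17.63 d.

17.6 days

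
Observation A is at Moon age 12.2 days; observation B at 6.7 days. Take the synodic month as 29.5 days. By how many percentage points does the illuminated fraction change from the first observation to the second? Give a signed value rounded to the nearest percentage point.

First observation: θ = 360°·12.2/29.5 = 148.9°, so f = 0.928.
Second observation: θ = 81.8°, f = 0.428.
Δf = 0.428 − 0.928 = -0.500, i.e. -50 pp.

-50 percentage points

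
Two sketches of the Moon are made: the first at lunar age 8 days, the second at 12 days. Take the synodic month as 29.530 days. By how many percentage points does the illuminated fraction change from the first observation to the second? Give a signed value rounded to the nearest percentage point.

+35 percentage points

First observation: θ = 360°·8/29.530 = 97.5°, so f = 0.566.
Second observation: θ = 146.3°, f = 0.916.
Δf = 0.916 − 0.566 = +0.350, i.e. +35 pp.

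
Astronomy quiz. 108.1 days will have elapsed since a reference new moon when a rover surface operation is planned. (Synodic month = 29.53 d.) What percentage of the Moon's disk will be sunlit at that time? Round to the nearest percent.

Reduce mod P: 108.1 − 3×29.53 = 19.51 d into the current lunation.
Elongation θ = 360° × 19.51/29.53 ≈ 237.8°.
With cos θ = (-0.532), the lit fraction is (1 − (-0.532))/2 ≈ 0.766, so 77%.

77%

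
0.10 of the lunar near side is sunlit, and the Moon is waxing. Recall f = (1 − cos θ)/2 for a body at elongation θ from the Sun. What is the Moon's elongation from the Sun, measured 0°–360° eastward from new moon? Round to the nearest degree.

Invert f = (1 − cos θ)/2 to get cos θ = 1 − 2(0.10) = 0.800, hence θ₀ = arccos 0.800 = 36.9°.
Before full moon the principal value applies: θ = 36.9°.

37°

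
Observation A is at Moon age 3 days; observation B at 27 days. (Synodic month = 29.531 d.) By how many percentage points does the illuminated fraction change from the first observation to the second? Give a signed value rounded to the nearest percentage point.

-3 percentage points

θ₁ = 360° × 3/29.531 = 36.6°, f₁ = (1 − cos θ₁)/2 = 0.098.
θ₂ = 360° × 27/29.531 = 329.1°, f₂ = (1 − cos θ₂)/2 = 0.071.
Change = f₂ − f₁ = -0.028 → -3 percentage points.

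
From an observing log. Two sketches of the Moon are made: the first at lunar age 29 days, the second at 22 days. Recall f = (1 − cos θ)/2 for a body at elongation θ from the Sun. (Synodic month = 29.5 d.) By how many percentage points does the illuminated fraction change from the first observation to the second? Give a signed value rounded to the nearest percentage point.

θ₁ = 360° × 29/29.5 = 353.9°, f₁ = (1 − cos θ₁)/2 = 0.003.
θ₂ = 360° × 22/29.5 = 268.5°, f₂ = (1 − cos θ₂)/2 = 0.513.
Change = f₂ − f₁ = +0.510 → +51 percentage points.

+51 percentage points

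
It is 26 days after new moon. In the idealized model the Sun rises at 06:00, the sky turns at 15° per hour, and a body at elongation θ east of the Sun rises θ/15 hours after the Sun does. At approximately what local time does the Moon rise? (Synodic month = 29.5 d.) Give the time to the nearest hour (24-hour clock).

03:00

Elongation θ = 360° × 26/29.5 ≈ 317.3°.
Delay after the Sun = 317.3° / (15°/h) ≈ 21.15 h.
06:00 + 21.15 h ≈ 03:09 → 03:00 to the nearest hour.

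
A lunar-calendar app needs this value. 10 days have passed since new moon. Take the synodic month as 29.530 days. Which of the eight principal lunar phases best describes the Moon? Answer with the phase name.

waxing gibbous

θ ≈ 360° × 10/29.530 = 122°, which falls in the waxing gibbous sector.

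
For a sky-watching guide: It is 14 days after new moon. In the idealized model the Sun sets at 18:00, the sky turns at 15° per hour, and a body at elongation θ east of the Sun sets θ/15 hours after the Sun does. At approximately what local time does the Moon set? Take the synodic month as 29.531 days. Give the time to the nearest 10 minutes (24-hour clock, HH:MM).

05:20

The Moon has covered 14/29.531 of its cycle, so θ ≈ 360° × 14/29.531 = 170.7°.
At 15° of sky rotation per hour, 170.7° corresponds to a 11.38 h lag.
18:00 + 11.378 h ≈ 05:23 → 05:20 to the nearest ten minutes.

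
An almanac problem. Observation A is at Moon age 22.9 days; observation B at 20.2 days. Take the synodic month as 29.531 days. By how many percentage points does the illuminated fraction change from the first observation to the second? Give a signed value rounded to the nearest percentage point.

+28 pp

θ₁ = 360° × 22.9/29.531 = 279.2°, f₁ = (1 − cos θ₁)/2 = 0.420.
θ₂ = 360° × 20.2/29.531 = 246.2°, f₂ = (1 − cos θ₂)/2 = 0.701.
Change = f₂ − f₁ = +0.281 → +28 percentage points.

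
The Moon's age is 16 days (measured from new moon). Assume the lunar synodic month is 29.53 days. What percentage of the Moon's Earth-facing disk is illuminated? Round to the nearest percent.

Phase angle: θ = 360°·(16 d)/(29.53 d) = 195.1°.
cos 195.1° = (-0.966), so f = (1 − (-0.966))/2 = 0.983, so 98%.

98%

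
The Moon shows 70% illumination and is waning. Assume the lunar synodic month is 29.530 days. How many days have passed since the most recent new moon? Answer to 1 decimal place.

From f = (1 − cos θ)/2: cos θ = 1 − 2×0.70 = -0.400; arccos → 113.6°.
Waning ⇒ past full, so θ = 360° − 113.6° = 246.4°.
Age = 29.530 × 246.4°/360° ≈ 20.21 days.

20.2 days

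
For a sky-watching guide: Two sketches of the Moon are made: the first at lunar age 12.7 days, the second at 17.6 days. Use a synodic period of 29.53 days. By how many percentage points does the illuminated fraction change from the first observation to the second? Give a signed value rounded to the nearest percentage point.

-4 percentage points

First observation: θ = 360°·12.7/29.53 = 154.8°, so f = 0.953.
Second observation: θ = 214.6°, f = 0.912.
Δf = 0.912 − 0.953 = -0.041, i.e. -4 pp.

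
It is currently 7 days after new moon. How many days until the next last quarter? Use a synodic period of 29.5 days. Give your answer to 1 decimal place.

15.1 days

Last quarter occurs at elongation 270°, i.e. at age 29.5 × 270/360 = 22.125 d.
So 15.125 days remain (22.125 − 7).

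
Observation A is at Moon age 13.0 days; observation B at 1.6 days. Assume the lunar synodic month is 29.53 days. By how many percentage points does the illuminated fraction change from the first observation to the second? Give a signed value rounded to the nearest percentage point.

-94 pp

First observation: θ = 360°·13.0/29.53 = 158.5°, so f = 0.965.
Second observation: θ = 19.5°, f = 0.029.
Δf = 0.029 − 0.965 = -0.936, i.e. -94 pp.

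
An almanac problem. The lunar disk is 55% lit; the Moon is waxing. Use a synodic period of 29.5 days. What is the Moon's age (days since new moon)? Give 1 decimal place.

7.8 days

From f = (1 − cos θ)/2: cos θ = 1 − 2×0.55 = -0.100; arccos → 95.7°.
The Moon is waxing (0°–180°), so θ = 95.7° directly.
Age = 29.5 × 95.7°/360° ≈ 7.85 days.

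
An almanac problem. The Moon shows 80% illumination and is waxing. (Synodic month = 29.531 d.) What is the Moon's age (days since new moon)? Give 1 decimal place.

cos θ = 1 − 2f = -0.600, giving a principal value of 126.9°.
Waxing ⇒ before full, so θ = 126.9°.
That fraction of the synodic month is 126.9/360 × 29.531 d ≈ 10.41 d.

10.4 days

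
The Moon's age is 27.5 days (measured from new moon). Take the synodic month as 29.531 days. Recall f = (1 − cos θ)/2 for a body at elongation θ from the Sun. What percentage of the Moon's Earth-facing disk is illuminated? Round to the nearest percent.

5%

Phase angle: θ = 360°·(27.5 d)/(29.531 d) = 335.2°.
cos 335.2° = 0.908, so f = (1 − 0.908)/2 = 0.046, so 5%.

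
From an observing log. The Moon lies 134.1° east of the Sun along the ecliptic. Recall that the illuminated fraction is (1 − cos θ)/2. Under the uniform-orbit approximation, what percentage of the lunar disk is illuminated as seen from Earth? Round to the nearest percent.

Half-versine of 134.1°: (1 − (-0.696))/2 = 0.848, i.e. 85%.

85%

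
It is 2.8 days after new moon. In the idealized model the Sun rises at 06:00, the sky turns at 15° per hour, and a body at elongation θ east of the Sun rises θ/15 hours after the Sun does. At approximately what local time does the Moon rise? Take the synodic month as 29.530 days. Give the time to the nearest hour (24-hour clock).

The Moon has covered 2.8/29.530 of its cycle, so θ ≈ 360° × 2.8/29.530 = 34.1°.
The Moon trails the Sun by θ/15 = 34.1/15 ≈ 2.28 hours.
06:00 + 2.28 h ≈ 08:17 → 08:00 to the nearest hour.

08:00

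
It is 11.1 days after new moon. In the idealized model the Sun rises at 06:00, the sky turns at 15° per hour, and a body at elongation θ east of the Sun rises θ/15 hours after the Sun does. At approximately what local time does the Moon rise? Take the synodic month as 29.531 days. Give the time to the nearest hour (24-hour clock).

The Moon has covered 11.1/29.531 of its cycle, so θ ≈ 360° × 11.1/29.531 = 135.3°.
The Moon trails the Sun by θ/15 = 135.3/15 ≈ 9.02 hours.
06:00 + 9.02 h ≈ 15:01 → 15:00 to the nearest hour.

15:00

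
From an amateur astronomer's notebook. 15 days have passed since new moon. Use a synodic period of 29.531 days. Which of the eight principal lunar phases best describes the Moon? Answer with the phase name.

θ ≈ 360° × 15/29.531 = 183°, which falls in the full moon sector.

full moon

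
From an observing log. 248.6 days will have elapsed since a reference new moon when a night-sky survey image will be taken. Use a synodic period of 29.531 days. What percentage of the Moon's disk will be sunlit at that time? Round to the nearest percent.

94%

248.6/29.531 = 8.418 lunations, so 8 complete cycles and 12.35 d into the next.
The Moon has covered 12.35/29.531 of its cycle, so θ ≈ 360° × 12.35/29.531 = 150.6°.
Illuminated fraction = (1 − cos 150.6°)/2 = (1 − (-0.871))/2 ≈ 0.936, so 94%.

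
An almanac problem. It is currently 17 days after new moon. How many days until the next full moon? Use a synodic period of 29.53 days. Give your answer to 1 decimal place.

Full moon is 0.5 of the way through the cycle: age 0.5 × 29.53 = 14.765 d.
Already past this cycle's full moon; the next is at 14.765 + 29.53 = 44.295 d, so 44.295 − 17 = 27.295 days.

27.3 days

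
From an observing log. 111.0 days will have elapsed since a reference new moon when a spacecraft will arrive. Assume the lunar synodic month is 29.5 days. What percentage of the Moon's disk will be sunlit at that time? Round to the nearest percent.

46%

Reduce mod P: 111.0 − 3×29.5 = 22.50 d into the current lunation.
Elongation θ = 360° × 22.50/29.5 ≈ 274.6°.
With cos θ = 0.080, the lit fraction is (1 − 0.080)/2 ≈ 0.460, so 46%.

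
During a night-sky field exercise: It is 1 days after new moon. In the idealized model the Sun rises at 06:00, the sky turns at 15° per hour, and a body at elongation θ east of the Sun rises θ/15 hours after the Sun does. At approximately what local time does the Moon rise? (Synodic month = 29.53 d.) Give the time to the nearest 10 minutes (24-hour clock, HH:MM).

06:50

The Moon has covered 1/29.53 of its cycle, so θ ≈ 360° × 1/29.53 = 12.2°.
Delay after the Sun = 12.2° / (15°/h) ≈ 0.81 h.
06:00 + 0.813 h ≈ 06:49 → 06:50 to the nearest ten minutes.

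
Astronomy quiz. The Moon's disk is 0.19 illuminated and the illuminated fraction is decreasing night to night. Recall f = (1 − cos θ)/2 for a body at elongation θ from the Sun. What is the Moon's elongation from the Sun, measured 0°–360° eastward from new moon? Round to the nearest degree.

308°

cos θ = 1 − 2f = 0.620, giving a principal value of 51.7°.
A waning Moon lies in 180°–360°, so θ = 360° − 51.7° = 308.3°.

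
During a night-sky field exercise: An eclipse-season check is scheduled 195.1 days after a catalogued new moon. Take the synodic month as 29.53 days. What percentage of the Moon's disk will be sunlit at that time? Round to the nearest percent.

Reduce mod P: 195.1 − 6×29.53 = 17.92 d into the current lunation.
The Moon has covered 17.92/29.53 of its cycle, so θ ≈ 360° × 17.92/29.53 = 218.5°.
cos 218.5° = (-0.783), so f = (1 − (-0.783))/2 = 0.892, so 89%.

89%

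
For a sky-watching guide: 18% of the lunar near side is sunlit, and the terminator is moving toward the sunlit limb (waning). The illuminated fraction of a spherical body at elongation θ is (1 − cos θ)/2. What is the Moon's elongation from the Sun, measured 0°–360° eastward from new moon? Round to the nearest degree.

From f = (1 − cos θ)/2: cos θ = 1 − 2×0.18 = 0.640; arccos → 50.2°.
A waning Moon lies in 180°–360°, so θ = 360° − 50.2° = 309.8°.

310°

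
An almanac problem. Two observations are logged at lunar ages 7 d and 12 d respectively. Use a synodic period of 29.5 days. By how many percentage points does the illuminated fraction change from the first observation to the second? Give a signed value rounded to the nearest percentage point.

First observation: θ = 360°·7/29.5 = 85.4°, so f = 0.460.
Second observation: θ = 146.4°, f = 0.917.
Δf = 0.917 − 0.460 = +0.457, i.e. +46 pp.

+46 pp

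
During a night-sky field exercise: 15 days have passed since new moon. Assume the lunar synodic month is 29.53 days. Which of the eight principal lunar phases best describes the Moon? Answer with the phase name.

full moon

At 15/29.53 of the cycle, θ ≈ 183° — the full moon range.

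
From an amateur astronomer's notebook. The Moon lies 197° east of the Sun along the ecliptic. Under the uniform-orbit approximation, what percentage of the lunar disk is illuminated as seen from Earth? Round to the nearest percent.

98%

f = (1 − cos 197°)/2 = (1 − (-0.956))/2 ≈ 0.978, i.e. 98%.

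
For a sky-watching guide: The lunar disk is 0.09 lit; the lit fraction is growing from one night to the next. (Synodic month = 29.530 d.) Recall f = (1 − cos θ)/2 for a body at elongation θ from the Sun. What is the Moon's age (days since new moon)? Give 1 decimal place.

2.9 days

cos θ = 1 − 2f = 0.820, giving a principal value of 34.9°.
Before full moon the principal value applies: θ = 34.9°.
At 360°/29.530 d per day, 34.9° corresponds to 2.86 days.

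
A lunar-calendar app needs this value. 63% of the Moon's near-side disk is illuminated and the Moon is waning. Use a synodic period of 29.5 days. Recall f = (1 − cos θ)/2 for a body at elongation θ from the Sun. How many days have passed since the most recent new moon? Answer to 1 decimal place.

cos θ = 1 − 2f = -0.260, giving a principal value of 105.1°.
A waning Moon lies in 180°–360°, so θ = 360° − 105.1° = 254.9°.
At 360°/29.5 d per day, 254.9° corresponds to 20.89 days.

20.9 days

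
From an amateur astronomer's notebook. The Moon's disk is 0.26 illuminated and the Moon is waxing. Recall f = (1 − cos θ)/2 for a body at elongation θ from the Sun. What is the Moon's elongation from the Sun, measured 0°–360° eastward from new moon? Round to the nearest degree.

61°

From f = (1 − cos θ)/2: cos θ = 1 − 2×0.26 = 0.480; arccos → 61.3°.
Before full moon the principal value applies: θ = 61.3°.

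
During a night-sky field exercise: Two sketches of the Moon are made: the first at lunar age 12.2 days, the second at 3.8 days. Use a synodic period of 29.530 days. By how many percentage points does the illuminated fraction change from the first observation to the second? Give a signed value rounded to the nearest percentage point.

θ₁ = 360° × 12.2/29.530 = 148.7°, f₁ = (1 − cos θ₁)/2 = 0.927.
θ₂ = 360° × 3.8/29.530 = 46.3°, f₂ = (1 − cos θ₂)/2 = 0.155.
Change = f₂ − f₁ = -0.773 → -77 percentage points.

-77 percentage points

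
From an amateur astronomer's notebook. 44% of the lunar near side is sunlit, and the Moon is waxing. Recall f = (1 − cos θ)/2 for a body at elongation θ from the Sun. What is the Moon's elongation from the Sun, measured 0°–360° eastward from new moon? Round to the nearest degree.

From f = (1 − cos θ)/2: cos θ = 1 − 2×0.44 = 0.120; arccos → 83.1°.
Before full moon the principal value applies: θ = 83.1°.

83°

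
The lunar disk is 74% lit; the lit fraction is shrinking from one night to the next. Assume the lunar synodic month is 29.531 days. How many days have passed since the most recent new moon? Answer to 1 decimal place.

19.8 days

cos θ = 1 − 2f = -0.480, giving a principal value of 118.7°.
Since the Moon is past full (waning), take the reflex angle: θ = 360° − 118.7° = 241.3°.
At 360°/29.531 d per day, 241.3° corresponds to 19.80 days.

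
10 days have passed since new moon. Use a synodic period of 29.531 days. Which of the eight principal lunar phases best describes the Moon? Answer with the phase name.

θ ≈ 360° × 10/29.531 = 122°, which falls in the waxing gibbous sector.

waxing gibbous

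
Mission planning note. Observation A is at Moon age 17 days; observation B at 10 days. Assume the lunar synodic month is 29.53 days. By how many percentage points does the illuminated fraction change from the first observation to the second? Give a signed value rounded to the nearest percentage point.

-18 percentage points

θ₁ = 360° × 17/29.53 = 207.2°, f₁ = (1 − cos θ₁)/2 = 0.945.
θ₂ = 360° × 10/29.53 = 121.9°, f₂ = (1 − cos θ₂)/2 = 0.764.
Change = f₂ − f₁ = -0.180 → -18 percentage points.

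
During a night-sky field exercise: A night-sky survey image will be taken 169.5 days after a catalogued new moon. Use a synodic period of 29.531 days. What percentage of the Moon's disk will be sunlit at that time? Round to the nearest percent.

53%

169.5 d spans 5 complete synodic months (5 × 29.531 = 147.66 d) plus 21.84 d.
Elongation θ = 360° × 21.84/29.531 ≈ 266.3°.
cos 266.3° = (-0.064), so f = (1 − (-0.064))/2 = 0.532, so 53%.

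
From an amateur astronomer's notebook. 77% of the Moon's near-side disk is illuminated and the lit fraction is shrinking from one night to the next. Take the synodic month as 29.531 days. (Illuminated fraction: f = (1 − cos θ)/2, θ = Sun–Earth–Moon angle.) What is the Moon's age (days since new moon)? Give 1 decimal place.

Invert f = (1 − cos θ)/2 to get cos θ = 1 − 2(0.77) = -0.540, hence θ₀ = arccos -0.540 = 122.7°.
Waning ⇒ past full, so θ = 360° − 122.7° = 237.3°.
At 360°/29.531 d per day, 237.3° corresponds to 19.47 days.

19.5 days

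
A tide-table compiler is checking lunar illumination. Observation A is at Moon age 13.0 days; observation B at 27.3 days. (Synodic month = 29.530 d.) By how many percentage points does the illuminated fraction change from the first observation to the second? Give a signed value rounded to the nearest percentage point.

-91 pp

θ₁ = 360° × 13.0/29.530 = 158.5°, f₁ = (1 − cos θ₁)/2 = 0.965.
θ₂ = 360° × 27.3/29.530 = 332.8°, f₂ = (1 − cos θ₂)/2 = 0.055.
Change = f₂ − f₁ = -0.910 → -91 percentage points.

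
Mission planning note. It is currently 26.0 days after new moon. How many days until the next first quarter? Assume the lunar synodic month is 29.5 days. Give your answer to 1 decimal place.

10.9 days

First quarter occurs at elongation 90°, i.e. at age 29.5 × 90/360 = 7.375 d.
This lunation's first quarter (7.375 d) has passed, so add one period: 36.875 − 26.0 = 10.875 days.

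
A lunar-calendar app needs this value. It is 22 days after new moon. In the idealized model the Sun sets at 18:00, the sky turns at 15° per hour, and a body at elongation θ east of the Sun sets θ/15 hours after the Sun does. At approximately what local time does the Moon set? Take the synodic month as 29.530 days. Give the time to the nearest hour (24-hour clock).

12:00

The Moon has covered 22/29.530 of its cycle, so θ ≈ 360° × 22/29.530 = 268.2°.
At 15° of sky rotation per hour, 268.2° corresponds to a 17.88 h lag.
18:00 + 17.88 h ≈ 11:53 → 12:00 to the nearest hour.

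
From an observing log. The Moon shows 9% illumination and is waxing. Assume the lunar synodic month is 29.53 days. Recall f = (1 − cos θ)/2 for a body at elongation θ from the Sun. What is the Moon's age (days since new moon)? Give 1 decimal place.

2.9 days

From f = (1 − cos θ)/2: cos θ = 1 − 2×0.09 = 0.820; arccos → 34.9°.
The Moon is waxing (0°–180°), so θ = 34.9° directly.
That fraction of the synodic month is 34.9/360 × 29.53 d ≈ 2.86 d.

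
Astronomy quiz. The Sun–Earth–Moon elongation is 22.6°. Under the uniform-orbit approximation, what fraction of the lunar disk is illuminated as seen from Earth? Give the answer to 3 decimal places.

f = (1 − cos 22.6°)/2 = (1 − 0.923)/2 ≈ 0.038.

0.038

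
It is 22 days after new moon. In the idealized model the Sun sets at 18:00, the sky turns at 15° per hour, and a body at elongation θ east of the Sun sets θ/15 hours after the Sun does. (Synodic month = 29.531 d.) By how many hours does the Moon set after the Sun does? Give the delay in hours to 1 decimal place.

17.9 h

Phase angle: θ = 360°·(22 d)/(29.531 d) = 268.2°.
The Moon trails the Sun by θ/15 = 268.2/15 ≈ 17.88 hours.
So the Moon sets 17.88 h after the Sun.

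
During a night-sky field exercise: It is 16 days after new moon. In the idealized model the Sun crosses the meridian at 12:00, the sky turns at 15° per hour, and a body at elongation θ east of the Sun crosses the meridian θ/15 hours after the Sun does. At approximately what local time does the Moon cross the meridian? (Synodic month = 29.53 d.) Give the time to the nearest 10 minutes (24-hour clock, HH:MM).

01:00

The Moon has covered 16/29.53 of its cycle, so θ ≈ 360° × 16/29.53 = 195.1°.
The Moon trails the Sun by θ/15 = 195.1/15 ≈ 13.00 hours.
12:00 + 13.004 h ≈ 01:00 → 01:00 to the nearest ten minutes.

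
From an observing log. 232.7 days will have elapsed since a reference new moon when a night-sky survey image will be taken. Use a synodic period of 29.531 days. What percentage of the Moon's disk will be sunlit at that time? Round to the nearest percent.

14%

232.7/29.531 = 7.880 lunations, so 7 complete cycles and 25.98 d into the next.
Phase angle: θ = 360°·(25.98 d)/(29.531 d) = 316.7°.
cos 316.7° = 0.728, so f = (1 − 0.728)/2 = 0.136, so 14%.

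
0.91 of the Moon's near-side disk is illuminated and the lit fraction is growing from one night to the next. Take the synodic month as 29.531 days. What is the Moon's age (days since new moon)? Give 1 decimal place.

From f = (1 − cos θ)/2: cos θ = 1 − 2×0.91 = -0.820; arccos → 145.1°.
Waxing ⇒ before full, so θ = 145.1°.
Age = 29.531 × 145.1°/360° ≈ 11.90 days.

11.9 days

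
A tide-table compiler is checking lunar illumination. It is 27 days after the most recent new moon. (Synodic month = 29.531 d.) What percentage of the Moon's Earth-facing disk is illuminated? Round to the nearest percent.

7%

Phase angle: θ = 360°·(27 d)/(29.531 d) = 329.1°.
Illuminated fraction = (1 − cos 329.1°)/2 = (1 − 0.858)/2 ≈ 0.071, so 7%.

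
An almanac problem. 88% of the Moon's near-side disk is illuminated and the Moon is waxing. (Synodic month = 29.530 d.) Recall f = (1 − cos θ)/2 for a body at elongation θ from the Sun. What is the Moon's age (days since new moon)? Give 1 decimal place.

11.4 days

cos θ = 1 − 2f = -0.760, giving a principal value of 139.5°.
The Moon is waxing (0°–180°), so θ = 139.5° directly.
At 360°/29.530 d per day, 139.5° corresponds to 11.44 days.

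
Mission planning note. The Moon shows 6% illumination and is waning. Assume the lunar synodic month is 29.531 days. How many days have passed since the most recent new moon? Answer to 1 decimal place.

27.2 days

cos θ = 1 − 2f = 0.880, giving a principal value of 28.4°.
A waning Moon lies in 180°–360°, so θ = 360° − 28.4° = 331.6°.
Age = 29.531 × 331.6°/360° ≈ 27.20 days.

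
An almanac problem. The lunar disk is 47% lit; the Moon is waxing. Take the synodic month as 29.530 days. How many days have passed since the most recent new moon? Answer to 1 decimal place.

Invert f = (1 − cos θ)/2 to get cos θ = 1 − 2(0.47) = 0.060, hence θ₀ = arccos 0.060 = 86.6°.
Before full moon the principal value applies: θ = 86.6°.
That fraction of the synodic month is 86.6/360 × 29.530 d ≈ 7.10 d.

7.1 days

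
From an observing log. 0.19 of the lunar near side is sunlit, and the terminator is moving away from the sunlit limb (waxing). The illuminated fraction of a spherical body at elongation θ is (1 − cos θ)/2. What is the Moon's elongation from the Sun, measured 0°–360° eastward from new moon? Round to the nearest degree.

52°

cos θ = 1 − 2f = 0.620, giving a principal value of 51.7°.
Waxing ⇒ before full, so θ = 51.7°.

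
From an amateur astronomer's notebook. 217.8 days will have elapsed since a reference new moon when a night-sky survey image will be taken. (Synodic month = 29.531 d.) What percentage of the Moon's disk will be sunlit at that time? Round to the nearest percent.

217.8 d spans 7 complete synodic months (7 × 29.531 = 206.72 d) plus 11.08 d.
Phase angle: θ = 360°·(11.08 d)/(29.531 d) = 135.1°.
cos 135.1° = (-0.708), so f = (1 − (-0.708))/2 = 0.854, so 85%.

85%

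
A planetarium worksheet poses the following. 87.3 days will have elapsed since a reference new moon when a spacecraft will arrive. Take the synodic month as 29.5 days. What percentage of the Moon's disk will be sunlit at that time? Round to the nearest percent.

87.3/29.5 = 2.959 lunations, so 2 complete cycles and 28.30 d into the next.
Phase angle: θ = 360°·(28.30 d)/(29.5 d) = 345.4°.
cos 345.4° = 0.968, so f = (1 − 0.968)/2 = 0.016, so 2%.

2%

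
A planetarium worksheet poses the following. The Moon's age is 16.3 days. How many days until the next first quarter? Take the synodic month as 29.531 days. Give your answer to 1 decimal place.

20.6 days

First quarter is 0.25 of the way through the cycle: age 0.25 × 29.531 = 7.383 d.
Already past this cycle's first quarter; the next is at 7.383 + 29.531 = 36.914 d, so 36.914 − 16.3 = 20.614 days.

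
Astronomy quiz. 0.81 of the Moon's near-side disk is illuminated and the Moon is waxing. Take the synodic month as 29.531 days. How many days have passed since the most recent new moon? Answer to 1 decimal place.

10.5 days

Invert f = (1 − cos θ)/2 to get cos θ = 1 − 2(0.81) = -0.620, hence θ₀ = arccos -0.620 = 128.3°.
Waxing ⇒ before full, so θ = 128.3°.
Age = 29.531 × 128.3°/360° ≈ 10.53 days.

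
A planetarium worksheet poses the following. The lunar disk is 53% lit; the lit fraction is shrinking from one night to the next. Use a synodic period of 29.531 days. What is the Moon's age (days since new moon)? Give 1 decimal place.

cos θ = 1 − 2f = -0.060, giving a principal value of 93.4°.
A waning Moon lies in 180°–360°, so θ = 360° − 93.4° = 266.6°.
At 360°/29.531 d per day, 266.6° corresponds to 21.87 days.

21.9 days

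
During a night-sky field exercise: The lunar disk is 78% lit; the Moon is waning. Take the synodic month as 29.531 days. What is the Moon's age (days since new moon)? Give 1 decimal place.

19.4 days

From f = (1 − cos θ)/2: cos θ = 1 − 2×0.78 = -0.560; arccos → 124.1°.
Waning ⇒ past full, so θ = 360° − 124.1° = 235.9°.
Age = 29.531 × 235.9°/360° ≈ 19.35 days.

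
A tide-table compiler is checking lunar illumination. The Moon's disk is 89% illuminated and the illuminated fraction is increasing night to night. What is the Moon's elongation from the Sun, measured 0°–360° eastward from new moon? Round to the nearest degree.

141°

cos θ = 1 − 2f = -0.780, giving a principal value of 141.3°.
Waxing ⇒ before full, so θ = 141.3°.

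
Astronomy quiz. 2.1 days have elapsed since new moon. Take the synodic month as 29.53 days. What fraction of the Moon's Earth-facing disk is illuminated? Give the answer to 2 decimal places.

Elongation θ = 360° × 2.1/29.53 ≈ 25.6°.
With cos θ = 0.902, the lit fraction is (1 − 0.902)/2 ≈ 0.049.

0.05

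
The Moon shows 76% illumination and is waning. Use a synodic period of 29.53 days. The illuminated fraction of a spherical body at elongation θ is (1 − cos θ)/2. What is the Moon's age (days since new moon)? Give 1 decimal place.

19.6 days

Invert f = (1 − cos θ)/2 to get cos θ = 1 − 2(0.76) = -0.520, hence θ₀ = arccos -0.520 = 121.3°.
A waning Moon lies in 180°–360°, so θ = 360° − 121.3° = 238.7°.
At 360°/29.53 d per day, 238.7° corresponds to 19.58 days.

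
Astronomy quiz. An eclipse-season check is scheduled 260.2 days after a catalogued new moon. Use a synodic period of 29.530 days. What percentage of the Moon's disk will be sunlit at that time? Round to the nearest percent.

31%

Reduce mod P: 260.2 − 8×29.530 = 23.96 d into the current lunation.
Elongation θ = 360° × 23.96/29.530 ≈ 292.1°.
Illuminated fraction = (1 − cos 292.1°)/2 = (1 − 0.376)/2 ≈ 0.312, so 31%.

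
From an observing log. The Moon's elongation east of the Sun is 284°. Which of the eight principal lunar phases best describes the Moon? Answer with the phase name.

last quarter

284° lies in the last quarter sector of the 8-phase cycle.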